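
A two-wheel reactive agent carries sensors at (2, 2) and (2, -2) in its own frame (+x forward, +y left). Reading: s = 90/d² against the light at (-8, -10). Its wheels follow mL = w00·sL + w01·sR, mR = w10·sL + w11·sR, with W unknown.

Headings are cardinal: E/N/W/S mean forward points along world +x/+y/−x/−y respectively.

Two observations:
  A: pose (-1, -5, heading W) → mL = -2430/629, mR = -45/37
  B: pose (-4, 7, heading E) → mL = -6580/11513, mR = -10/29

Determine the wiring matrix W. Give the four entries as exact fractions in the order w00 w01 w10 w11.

obs A: pose=(-1,-5,W) → sL=45/17, sR=45/37, mL=-2430/629, mR=-45/37
obs B: pose=(-4,7,E) → sL=90/397, sR=10/29, mL=-6580/11513, mR=-10/29
sensor matrix S = [[45/17, 45/37], [90/397, 10/29]]; det S = 4613400/7241677
solve [mL_A; mL_B] = S·[w00; w01] and [mR_A; mR_B] = S·[w10; w11]:
  w00 = -1, w01 = -1, w10 = 0, w11 = -1

-1 -1 0 -1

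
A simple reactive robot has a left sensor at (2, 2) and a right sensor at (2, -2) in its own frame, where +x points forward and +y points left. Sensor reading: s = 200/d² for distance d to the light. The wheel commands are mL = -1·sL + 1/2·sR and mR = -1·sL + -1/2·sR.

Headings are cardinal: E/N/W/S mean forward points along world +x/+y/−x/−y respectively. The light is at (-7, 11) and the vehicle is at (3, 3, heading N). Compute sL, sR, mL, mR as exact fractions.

2 10/9 -13/9 -23/9

left sensor world pos  = (1, 5); dL² = 100
right sensor world pos = (5, 5); dR² = 180
sL = 200/100 = 2
sR = 200/180 = 10/9
mL = -1·sL + 1/2·sR = -13/9
mR = -1·sL + -1/2·sR = -23/9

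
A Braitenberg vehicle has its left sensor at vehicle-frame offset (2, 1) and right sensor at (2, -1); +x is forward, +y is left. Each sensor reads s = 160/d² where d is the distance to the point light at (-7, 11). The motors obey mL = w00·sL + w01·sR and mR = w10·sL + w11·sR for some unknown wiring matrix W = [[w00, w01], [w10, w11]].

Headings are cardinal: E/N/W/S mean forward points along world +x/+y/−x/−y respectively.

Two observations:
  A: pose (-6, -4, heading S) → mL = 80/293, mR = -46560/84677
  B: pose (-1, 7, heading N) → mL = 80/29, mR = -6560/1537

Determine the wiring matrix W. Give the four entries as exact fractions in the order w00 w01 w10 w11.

obs A: pose=(-6,-4,S) → sL=160/293, sR=160/289, mL=80/293, mR=-46560/84677
obs B: pose=(-1,7,N) → sL=160/29, sR=160/53, mL=80/29, mR=-6560/1537
sensor matrix S = [[160/293, 160/289], [160/29, 160/53]]; det S = -182988800/130148549
solve [mL_A; mL_B] = S·[w00; w01] and [mR_A; mR_B] = S·[w10; w11]:
  w00 = 1/2, w01 = 0, w10 = -1/2, w11 = -1/2

1/2 0 -1/2 -1/2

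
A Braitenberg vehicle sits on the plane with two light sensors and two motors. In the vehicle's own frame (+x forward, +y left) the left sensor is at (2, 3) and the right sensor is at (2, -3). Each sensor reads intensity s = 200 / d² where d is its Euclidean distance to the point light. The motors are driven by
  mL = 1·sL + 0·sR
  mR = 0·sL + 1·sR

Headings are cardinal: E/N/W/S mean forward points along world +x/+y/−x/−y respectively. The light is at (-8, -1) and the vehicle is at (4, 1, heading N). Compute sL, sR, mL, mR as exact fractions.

left sensor world pos  = (1, 3); dL² = 97
right sensor world pos = (7, 3); dR² = 241
sL = 200/97 = 200/97
sR = 200/241 = 200/241
mL = 1·sL + 0·sR = 200/97
mR = 0·sL + 1·sR = 200/241

200/97 200/241 200/97 200/241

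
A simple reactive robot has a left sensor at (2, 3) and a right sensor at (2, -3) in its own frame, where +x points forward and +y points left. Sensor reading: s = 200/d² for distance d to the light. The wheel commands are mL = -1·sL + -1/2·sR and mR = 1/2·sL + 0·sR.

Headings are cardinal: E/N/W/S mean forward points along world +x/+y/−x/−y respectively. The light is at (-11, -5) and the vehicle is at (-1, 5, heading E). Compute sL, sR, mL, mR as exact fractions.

200/313 200/193 -69900/60409 100/313

left sensor world pos  = (1, 8); dL² = 313
right sensor world pos = (1, 2); dR² = 193
sL = 200/313 = 200/313
sR = 200/193 = 200/193
mL = -1·sL + -1/2·sR = -69900/60409
mR = 1/2·sL + 0·sR = 100/313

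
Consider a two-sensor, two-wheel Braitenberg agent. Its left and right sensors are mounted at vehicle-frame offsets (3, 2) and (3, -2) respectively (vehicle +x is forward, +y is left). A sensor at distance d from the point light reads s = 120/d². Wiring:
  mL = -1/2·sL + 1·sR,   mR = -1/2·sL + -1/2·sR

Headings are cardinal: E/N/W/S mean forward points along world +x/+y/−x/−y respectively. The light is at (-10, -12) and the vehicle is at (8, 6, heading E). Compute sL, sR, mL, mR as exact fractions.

120/841 120/697 59100/586177 -92280/586177

left sensor world pos  = (11, 8); dL² = 841
right sensor world pos = (11, 4); dR² = 697
sL = 120/841 = 120/841
sR = 120/697 = 120/697
mL = -1/2·sL + 1·sR = 59100/586177
mR = -1/2·sL + -1/2·sR = -92280/586177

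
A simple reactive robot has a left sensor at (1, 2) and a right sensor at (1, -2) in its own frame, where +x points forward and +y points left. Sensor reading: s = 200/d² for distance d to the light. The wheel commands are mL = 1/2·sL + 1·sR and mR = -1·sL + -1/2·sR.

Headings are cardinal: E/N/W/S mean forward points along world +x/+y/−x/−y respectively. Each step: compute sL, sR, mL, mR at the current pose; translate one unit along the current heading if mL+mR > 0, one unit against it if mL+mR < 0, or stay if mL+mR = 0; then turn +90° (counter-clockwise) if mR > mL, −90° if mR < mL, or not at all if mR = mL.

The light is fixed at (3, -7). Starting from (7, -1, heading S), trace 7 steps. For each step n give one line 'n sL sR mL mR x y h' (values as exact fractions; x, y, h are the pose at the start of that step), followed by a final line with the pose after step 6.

0 200/61 200/29 15100/1769 -11900/1769 7 -1 S
1 100/9 100/29 2350/261 -3350/261 7 -2 W
2 40/9 40/17 700/153 -860/153 8 -2 N
3 25/9 5 115/18 -95/18 8 -3 E
4 200/73 8 684/73 -492/73 9 -3 S
5 100/13 4 102/13 -126/13 9 -4 W
6 200/41 200/97 17900/3977 -23500/3977 10 -4 N
final 10 -5 E

n=0: pose=(7,-1,S); sL=200/61, sR=200/29; mL=15100/1769, mR=-11900/1769; mL+mR=3200/1769 → advance +1; mR−mL=-27000/1769 → turn -1·90°
n=1: pose=(7,-2,W); sL=100/9, sR=100/29; mL=2350/261, mR=-3350/261; mL+mR=-1000/261 → advance -1; mR−mL=-1900/87 → turn -1·90°
n=2: pose=(8,-2,N); sL=40/9, sR=40/17; mL=700/153, mR=-860/153; mL+mR=-160/153 → advance -1; mR−mL=-520/51 → turn -1·90°
n=3: pose=(8,-3,E); sL=25/9, sR=5; mL=115/18, mR=-95/18; mL+mR=10/9 → advance +1; mR−mL=-35/3 → turn -1·90°
n=4: pose=(9,-3,S); sL=200/73, sR=8; mL=684/73, mR=-492/73; mL+mR=192/73 → advance +1; mR−mL=-1176/73 → turn -1·90°
n=5: pose=(9,-4,W); sL=100/13, sR=4; mL=102/13, mR=-126/13; mL+mR=-24/13 → advance -1; mR−mL=-228/13 → turn -1·90°
n=6: pose=(10,-4,N); sL=200/41, sR=200/97; mL=17900/3977, mR=-23500/3977; mL+mR=-5600/3977 → advance -1; mR−mL=-41400/3977 → turn -1·90°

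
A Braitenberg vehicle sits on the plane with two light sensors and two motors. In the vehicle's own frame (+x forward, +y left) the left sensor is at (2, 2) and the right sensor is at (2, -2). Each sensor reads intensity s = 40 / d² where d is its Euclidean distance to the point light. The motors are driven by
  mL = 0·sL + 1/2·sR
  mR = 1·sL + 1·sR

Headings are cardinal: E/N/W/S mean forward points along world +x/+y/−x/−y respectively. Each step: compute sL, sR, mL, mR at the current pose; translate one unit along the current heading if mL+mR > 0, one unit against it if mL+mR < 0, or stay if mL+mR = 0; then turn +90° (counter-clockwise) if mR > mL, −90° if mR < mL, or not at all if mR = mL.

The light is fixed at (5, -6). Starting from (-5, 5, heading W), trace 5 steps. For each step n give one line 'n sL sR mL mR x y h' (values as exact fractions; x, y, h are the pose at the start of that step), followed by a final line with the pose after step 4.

0 8/45 40/313 20/313 4304/14085 -5 5 W
1 20/81 4/25 2/25 824/2025 -6 5 S
2 8/45 8/29 4/29 592/1305 -6 4 E
3 5/36 5/26 5/52 155/468 -5 4 N
4 8/45 40/313 20/313 4304/14085 -5 5 W
final -6 5 S

n=0: pose=(-5,5,W); sL=8/45, sR=40/313; mL=20/313, mR=4304/14085; mL+mR=5204/14085 → advance +1; mR−mL=3404/14085 → turn +1·90°
n=1: pose=(-6,5,S); sL=20/81, sR=4/25; mL=2/25, mR=824/2025; mL+mR=986/2025 → advance +1; mR−mL=662/2025 → turn +1·90°
n=2: pose=(-6,4,E); sL=8/45, sR=8/29; mL=4/29, mR=592/1305; mL+mR=772/1305 → advance +1; mR−mL=412/1305 → turn +1·90°
n=3: pose=(-5,4,N); sL=5/36, sR=5/26; mL=5/52, mR=155/468; mL+mR=50/117 → advance +1; mR−mL=55/234 → turn +1·90°
n=4: pose=(-5,5,W); sL=8/45, sR=40/313; mL=20/313, mR=4304/14085; mL+mR=5204/14085 → advance +1; mR−mL=3404/14085 → turn +1·90°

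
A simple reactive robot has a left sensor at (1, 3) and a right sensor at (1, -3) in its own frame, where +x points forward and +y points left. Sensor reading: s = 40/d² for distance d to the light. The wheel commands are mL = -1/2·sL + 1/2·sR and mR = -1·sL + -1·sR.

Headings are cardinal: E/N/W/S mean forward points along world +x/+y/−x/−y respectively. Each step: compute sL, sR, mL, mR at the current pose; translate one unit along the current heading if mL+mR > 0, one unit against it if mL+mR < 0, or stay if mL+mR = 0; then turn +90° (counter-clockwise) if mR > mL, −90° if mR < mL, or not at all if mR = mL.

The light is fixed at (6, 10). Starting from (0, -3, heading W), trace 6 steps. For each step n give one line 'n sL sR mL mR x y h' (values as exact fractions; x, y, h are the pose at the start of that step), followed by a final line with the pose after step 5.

n=0: pose=(0,-3,W); sL=8/61, sR=40/149; mL=624/9089, mR=-3632/9089; mL+mR=-3008/9089 → advance -1; mR−mL=-4256/9089 → turn -1·90°
n=1: pose=(1,-3,N); sL=5/26, sR=10/37; mL=75/1924, mR=-445/962; mL+mR=-815/1924 → advance -1; mR−mL=-965/1924 → turn -1·90°
n=2: pose=(1,-4,E); sL=40/137, sR=8/61; mL=-672/8357, mR=-3536/8357; mL+mR=-4208/8357 → advance -1; mR−mL=-2864/8357 → turn -1·90°
n=3: pose=(0,-4,S); sL=20/117, sR=20/153; mL=-40/1989, mR=-200/663; mL+mR=-640/1989 → advance -1; mR−mL=-560/1989 → turn -1·90°
n=4: pose=(0,-3,W); sL=8/61, sR=40/149; mL=624/9089, mR=-3632/9089; mL+mR=-3008/9089 → advance -1; mR−mL=-4256/9089 → turn -1·90°
n=5: pose=(1,-3,N); sL=5/26, sR=10/37; mL=75/1924, mR=-445/962; mL+mR=-815/1924 → advance -1; mR−mL=-965/1924 → turn -1·90°

0 8/61 40/149 624/9089 -3632/9089 0 -3 W
1 5/26 10/37 75/1924 -445/962 1 -3 N
2 40/137 8/61 -672/8357 -3536/8357 1 -4 E
3 20/117 20/153 -40/1989 -200/663 0 -4 S
4 8/61 40/149 624/9089 -3632/9089 0 -3 W
5 5/26 10/37 75/1924 -445/962 1 -3 N
final 1 -4 E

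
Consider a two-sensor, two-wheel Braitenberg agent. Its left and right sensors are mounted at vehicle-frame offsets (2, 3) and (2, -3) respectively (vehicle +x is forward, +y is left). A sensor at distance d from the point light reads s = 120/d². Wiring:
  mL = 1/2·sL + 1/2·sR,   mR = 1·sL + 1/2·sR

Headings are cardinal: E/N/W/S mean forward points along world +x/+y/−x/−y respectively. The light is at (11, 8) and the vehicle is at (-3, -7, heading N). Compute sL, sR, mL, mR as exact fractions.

60/229 12/29 2244/6641 3114/6641

left sensor world pos  = (-6, -5); dL² = 458
right sensor world pos = (0, -5); dR² = 290
sL = 120/458 = 60/229
sR = 120/290 = 12/29
mL = 1/2·sL + 1/2·sR = 2244/6641
mR = 1·sL + 1/2·sR = 3114/6641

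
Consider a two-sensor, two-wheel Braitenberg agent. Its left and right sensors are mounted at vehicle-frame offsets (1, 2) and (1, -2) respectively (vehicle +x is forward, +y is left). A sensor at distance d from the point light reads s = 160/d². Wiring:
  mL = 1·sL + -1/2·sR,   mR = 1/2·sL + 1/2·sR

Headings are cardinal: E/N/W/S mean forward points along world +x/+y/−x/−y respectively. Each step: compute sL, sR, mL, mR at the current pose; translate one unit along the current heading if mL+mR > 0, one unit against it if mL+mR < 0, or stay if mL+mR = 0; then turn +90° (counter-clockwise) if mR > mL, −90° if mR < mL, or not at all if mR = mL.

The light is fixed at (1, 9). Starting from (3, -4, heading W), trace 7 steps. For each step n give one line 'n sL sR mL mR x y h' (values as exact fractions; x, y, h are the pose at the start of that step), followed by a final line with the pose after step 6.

n=0: pose=(3,-4,W); sL=80/113, sR=80/61; mL=360/6893, mR=6960/6893; mL+mR=120/113 → advance +1; mR−mL=6600/6893 → turn +1·90°
n=1: pose=(2,-4,S); sL=32/41, sR=160/197; mL=3024/8077, mR=6432/8077; mL+mR=48/41 → advance +1; mR−mL=3408/8077 → turn +1·90°
n=2: pose=(2,-5,E); sL=40/37, sR=8/13; mL=372/481, mR=408/481; mL+mR=60/37 → advance +1; mR−mL=36/481 → turn +1·90°
n=3: pose=(3,-5,N); sL=160/169, sR=32/37; mL=3216/6253, mR=5664/6253; mL+mR=240/169 → advance +1; mR−mL=2448/6253 → turn +1·90°
n=4: pose=(3,-4,W); sL=80/113, sR=80/61; mL=360/6893, mR=6960/6893; mL+mR=120/113 → advance +1; mR−mL=6600/6893 → turn +1·90°
n=5: pose=(2,-4,S); sL=32/41, sR=160/197; mL=3024/8077, mR=6432/8077; mL+mR=48/41 → advance +1; mR−mL=3408/8077 → turn +1·90°
n=6: pose=(2,-5,E); sL=40/37, sR=8/13; mL=372/481, mR=408/481; mL+mR=60/37 → advance +1; mR−mL=36/481 → turn +1·90°

0 80/113 80/61 360/6893 6960/6893 3 -4 W
1 32/41 160/197 3024/8077 6432/8077 2 -4 S
2 40/37 8/13 372/481 408/481 2 -5 E
3 160/169 32/37 3216/6253 5664/6253 3 -5 N
4 80/113 80/61 360/6893 6960/6893 3 -4 W
5 32/41 160/197 3024/8077 6432/8077 2 -4 S
6 40/37 8/13 372/481 408/481 2 -5 E
final 3 -5 N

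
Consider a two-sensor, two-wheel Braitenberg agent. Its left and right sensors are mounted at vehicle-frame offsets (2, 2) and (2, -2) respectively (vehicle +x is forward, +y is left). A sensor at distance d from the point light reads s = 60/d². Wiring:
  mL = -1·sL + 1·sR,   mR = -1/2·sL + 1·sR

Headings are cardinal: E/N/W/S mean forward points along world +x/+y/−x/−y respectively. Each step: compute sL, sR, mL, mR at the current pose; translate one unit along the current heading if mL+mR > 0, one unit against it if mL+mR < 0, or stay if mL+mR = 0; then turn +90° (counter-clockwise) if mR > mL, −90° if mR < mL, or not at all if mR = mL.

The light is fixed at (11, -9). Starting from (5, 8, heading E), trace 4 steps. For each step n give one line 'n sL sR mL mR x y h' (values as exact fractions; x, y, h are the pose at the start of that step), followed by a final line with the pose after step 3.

n=0: pose=(5,8,E); sL=60/377, sR=60/241; mL=8160/90857, mR=15390/90857; mL+mR=23550/90857 → advance +1; mR−mL=30/377 → turn +1·90°
n=1: pose=(6,8,N); sL=6/41, sR=6/37; mL=24/1517, mR=135/1517; mL+mR=159/1517 → advance +1; mR−mL=3/41 → turn +1·90°
n=2: pose=(6,9,W); sL=12/61, sR=60/449; mL=-1728/27389, mR=966/27389; mL+mR=-762/27389 → advance -1; mR−mL=6/61 → turn +1·90°
n=3: pose=(7,9,S); sL=3/13, sR=15/73; mL=-24/949, mR=171/1898; mL+mR=123/1898 → advance +1; mR−mL=3/26 → turn +1·90°

0 60/377 60/241 8160/90857 15390/90857 5 8 E
1 6/41 6/37 24/1517 135/1517 6 8 N
2 12/61 60/449 -1728/27389 966/27389 6 9 W
3 3/13 15/73 -24/949 171/1898 7 9 S
final 7 8 E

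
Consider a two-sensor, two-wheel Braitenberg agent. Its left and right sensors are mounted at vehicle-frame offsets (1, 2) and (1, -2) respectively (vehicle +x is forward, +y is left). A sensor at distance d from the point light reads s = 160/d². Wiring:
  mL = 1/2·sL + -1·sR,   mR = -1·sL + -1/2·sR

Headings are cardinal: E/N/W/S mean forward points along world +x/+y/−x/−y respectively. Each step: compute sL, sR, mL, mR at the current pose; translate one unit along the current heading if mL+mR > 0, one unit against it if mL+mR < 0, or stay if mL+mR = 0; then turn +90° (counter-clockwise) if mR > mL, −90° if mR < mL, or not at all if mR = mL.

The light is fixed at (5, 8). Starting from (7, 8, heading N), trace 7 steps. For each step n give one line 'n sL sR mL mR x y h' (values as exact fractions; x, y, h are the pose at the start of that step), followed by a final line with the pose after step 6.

n=0: pose=(7,8,N); sL=160, sR=160/17; mL=1200/17, mR=-2800/17; mL+mR=-1600/17 → advance -1; mR−mL=-4000/17 → turn -1·90°
n=1: pose=(7,7,E); sL=16, sR=80/9; mL=-8/9, mR=-184/9; mL+mR=-64/3 → advance -1; mR−mL=-176/9 → turn -1·90°
n=2: pose=(6,7,S); sL=160/13, sR=32; mL=-336/13, mR=-368/13; mL+mR=-704/13 → advance -1; mR−mL=-32/13 → turn -1·90°
n=3: pose=(6,8,W); sL=40, sR=40; mL=-20, mR=-60; mL+mR=-80 → advance -1; mR−mL=-40 → turn -1·90°
n=4: pose=(7,8,N); sL=160, sR=160/17; mL=1200/17, mR=-2800/17; mL+mR=-1600/17 → advance -1; mR−mL=-4000/17 → turn -1·90°
n=5: pose=(7,7,E); sL=16, sR=80/9; mL=-8/9, mR=-184/9; mL+mR=-64/3 → advance -1; mR−mL=-176/9 → turn -1·90°
n=6: pose=(6,7,S); sL=160/13, sR=32; mL=-336/13, mR=-368/13; mL+mR=-704/13 → advance -1; mR−mL=-32/13 → turn -1·90°

0 160 160/17 1200/17 -2800/17 7 8 N
1 16 80/9 -8/9 -184/9 7 7 E
2 160/13 32 -336/13 -368/13 6 7 S
3 40 40 -20 -60 6 8 W
4 160 160/17 1200/17 -2800/17 7 8 N
5 16 80/9 -8/9 -184/9 7 7 E
6 160/13 32 -336/13 -368/13 6 7 S
final 6 8 W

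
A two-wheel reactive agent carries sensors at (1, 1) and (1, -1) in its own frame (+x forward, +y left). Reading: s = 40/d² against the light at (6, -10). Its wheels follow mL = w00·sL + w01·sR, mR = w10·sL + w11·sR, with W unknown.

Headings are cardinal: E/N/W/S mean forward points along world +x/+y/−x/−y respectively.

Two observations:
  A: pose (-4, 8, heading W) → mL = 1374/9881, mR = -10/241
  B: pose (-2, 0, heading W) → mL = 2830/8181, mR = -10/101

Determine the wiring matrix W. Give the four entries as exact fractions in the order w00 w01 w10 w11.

obs A: pose=(-4,8,W) → sL=4/41, sR=20/241, mL=1374/9881, mR=-10/241
obs B: pose=(-2,0,W) → sL=20/81, sR=20/101, mL=2830/8181, mR=-10/101
sensor matrix S = [[4/41, 20/241], [20/81, 20/101]]; det S = -94720/80836461
solve [mL_A; mL_B] = S·[w00; w01] and [mR_A; mR_B] = S·[w10; w11]:
  w00 = 1, w01 = 1/2, w10 = 0, w11 = -1/2

1 1/2 0 -1/2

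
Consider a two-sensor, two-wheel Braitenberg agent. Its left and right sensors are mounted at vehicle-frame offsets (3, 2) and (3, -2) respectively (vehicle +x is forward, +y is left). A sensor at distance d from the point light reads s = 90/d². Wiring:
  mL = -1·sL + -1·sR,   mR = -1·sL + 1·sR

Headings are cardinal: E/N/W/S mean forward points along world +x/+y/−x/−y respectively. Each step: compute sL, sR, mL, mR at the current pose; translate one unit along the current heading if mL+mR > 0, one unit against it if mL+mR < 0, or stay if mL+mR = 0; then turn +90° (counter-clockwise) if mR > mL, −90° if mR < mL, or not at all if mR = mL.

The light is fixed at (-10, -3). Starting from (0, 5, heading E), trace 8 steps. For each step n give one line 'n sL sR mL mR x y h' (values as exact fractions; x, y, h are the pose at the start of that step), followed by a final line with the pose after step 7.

n=0: pose=(0,5,E); sL=90/269, sR=18/41; mL=-8532/11029, mR=1152/11029; mL+mR=-180/269 → advance -1; mR−mL=36/41 → turn +1·90°
n=1: pose=(-1,5,N); sL=9/17, sR=45/121; mL=-1854/2057, mR=-324/2057; mL+mR=-18/17 → advance -1; mR−mL=90/121 → turn +1·90°
n=2: pose=(-1,4,W); sL=90/61, sR=10/13; mL=-1780/793, mR=-560/793; mL+mR=-180/61 → advance -1; mR−mL=20/13 → turn +1·90°
n=3: pose=(0,4,S); sL=9/16, sR=9/8; mL=-27/16, mR=9/16; mL+mR=-9/8 → advance -1; mR−mL=9/4 → turn +1·90°
n=4: pose=(0,5,E); sL=90/269, sR=18/41; mL=-8532/11029, mR=1152/11029; mL+mR=-180/269 → advance -1; mR−mL=36/41 → turn +1·90°
n=5: pose=(-1,5,N); sL=9/17, sR=45/121; mL=-1854/2057, mR=-324/2057; mL+mR=-18/17 → advance -1; mR−mL=90/121 → turn +1·90°
n=6: pose=(-1,4,W); sL=90/61, sR=10/13; mL=-1780/793, mR=-560/793; mL+mR=-180/61 → advance -1; mR−mL=20/13 → turn +1·90°
n=7: pose=(0,4,S); sL=9/16, sR=9/8; mL=-27/16, mR=9/16; mL+mR=-9/8 → advance -1; mR−mL=9/4 → turn +1·90°

0 90/269 18/41 -8532/11029 1152/11029 0 5 E
1 9/17 45/121 -1854/2057 -324/2057 -1 5 N
2 90/61 10/13 -1780/793 -560/793 -1 4 W
3 9/16 9/8 -27/16 9/16 0 4 S
4 90/269 18/41 -8532/11029 1152/11029 0 5 E
5 9/17 45/121 -1854/2057 -324/2057 -1 5 N
6 90/61 10/13 -1780/793 -560/793 -1 4 W
7 9/16 9/8 -27/16 9/16 0 4 S
final 0 5 E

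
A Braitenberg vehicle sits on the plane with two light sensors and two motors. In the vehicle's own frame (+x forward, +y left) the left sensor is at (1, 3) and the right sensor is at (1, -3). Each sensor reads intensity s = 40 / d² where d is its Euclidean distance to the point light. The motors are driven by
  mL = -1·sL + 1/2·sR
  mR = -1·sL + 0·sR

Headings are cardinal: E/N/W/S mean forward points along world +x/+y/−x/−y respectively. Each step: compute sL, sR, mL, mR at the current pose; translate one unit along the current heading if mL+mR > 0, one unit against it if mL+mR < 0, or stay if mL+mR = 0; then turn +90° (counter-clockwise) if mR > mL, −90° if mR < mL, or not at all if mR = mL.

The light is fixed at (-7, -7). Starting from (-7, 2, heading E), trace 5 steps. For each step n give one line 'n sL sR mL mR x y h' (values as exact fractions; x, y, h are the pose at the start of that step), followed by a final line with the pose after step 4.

n=0: pose=(-7,2,E); sL=8/29, sR=40/37; mL=284/1073, mR=-8/29; mL+mR=-12/1073 → advance -1; mR−mL=-20/37 → turn -1·90°
n=1: pose=(-8,2,S); sL=10/17, sR=1/2; mL=-23/68, mR=-10/17; mL+mR=-63/68 → advance -1; mR−mL=-1/4 → turn -1·90°
n=2: pose=(-8,3,W); sL=40/53, sR=40/173; mL=-5860/9169, mR=-40/53; mL+mR=-12780/9169 → advance -1; mR−mL=-20/173 → turn -1·90°
n=3: pose=(-7,3,N); sL=4/13, sR=4/13; mL=-2/13, mR=-4/13; mL+mR=-6/13 → advance -1; mR−mL=-2/13 → turn -1·90°
n=4: pose=(-7,2,E); sL=8/29, sR=40/37; mL=284/1073, mR=-8/29; mL+mR=-12/1073 → advance -1; mR−mL=-20/37 → turn -1·90°

0 8/29 40/37 284/1073 -8/29 -7 2 E
1 10/17 1/2 -23/68 -10/17 -8 2 S
2 40/53 40/173 -5860/9169 -40/53 -8 3 W
3 4/13 4/13 -2/13 -4/13 -7 3 N
4 8/29 40/37 284/1073 -8/29 -7 2 E
final -8 2 S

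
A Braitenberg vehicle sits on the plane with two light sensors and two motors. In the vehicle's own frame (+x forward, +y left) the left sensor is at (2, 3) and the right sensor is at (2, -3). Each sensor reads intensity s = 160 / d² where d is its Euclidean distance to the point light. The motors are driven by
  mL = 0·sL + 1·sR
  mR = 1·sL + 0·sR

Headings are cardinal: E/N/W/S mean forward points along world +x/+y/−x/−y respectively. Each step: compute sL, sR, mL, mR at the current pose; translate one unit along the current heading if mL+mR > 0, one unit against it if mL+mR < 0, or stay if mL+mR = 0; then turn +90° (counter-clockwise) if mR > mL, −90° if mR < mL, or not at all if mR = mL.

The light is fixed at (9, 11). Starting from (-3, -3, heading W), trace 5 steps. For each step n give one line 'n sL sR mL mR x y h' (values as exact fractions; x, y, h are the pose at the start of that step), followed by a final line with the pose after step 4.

0 32/97 160/317 160/317 32/97 -3 -3 W
1 2/5 40/61 40/61 2/5 -4 -3 N
2 160/221 160/377 160/377 160/221 -4 -2 E
3 80/173 80/101 80/101 80/173 -3 -2 N
4 160/181 32/65 32/65 160/181 -3 -1 E
final -2 -1 N

n=0: pose=(-3,-3,W); sL=32/97, sR=160/317; mL=160/317, mR=32/97; mL+mR=25664/30749 → advance +1; mR−mL=-5376/30749 → turn -1·90°
n=1: pose=(-4,-3,N); sL=2/5, sR=40/61; mL=40/61, mR=2/5; mL+mR=322/305 → advance +1; mR−mL=-78/305 → turn -1·90°
n=2: pose=(-4,-2,E); sL=160/221, sR=160/377; mL=160/377, mR=160/221; mL+mR=7360/6409 → advance +1; mR−mL=1920/6409 → turn +1·90°
n=3: pose=(-3,-2,N); sL=80/173, sR=80/101; mL=80/101, mR=80/173; mL+mR=21920/17473 → advance +1; mR−mL=-5760/17473 → turn -1·90°
n=4: pose=(-3,-1,E); sL=160/181, sR=32/65; mL=32/65, mR=160/181; mL+mR=16192/11765 → advance +1; mR−mL=4608/11765 → turn +1·90°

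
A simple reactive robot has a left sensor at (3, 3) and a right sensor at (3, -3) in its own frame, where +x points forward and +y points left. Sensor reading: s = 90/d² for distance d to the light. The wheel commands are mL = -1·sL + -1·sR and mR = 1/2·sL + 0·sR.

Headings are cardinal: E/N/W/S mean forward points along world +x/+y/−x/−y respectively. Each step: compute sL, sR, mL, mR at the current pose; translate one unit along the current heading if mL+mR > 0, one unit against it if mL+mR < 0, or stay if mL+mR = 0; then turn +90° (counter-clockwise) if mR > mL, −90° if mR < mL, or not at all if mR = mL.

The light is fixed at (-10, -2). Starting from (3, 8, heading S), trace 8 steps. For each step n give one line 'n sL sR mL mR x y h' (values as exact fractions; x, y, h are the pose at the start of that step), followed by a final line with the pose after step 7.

n=0: pose=(3,8,S); sL=18/61, sR=90/149; mL=-8172/9089, mR=9/61; mL+mR=-6831/9089 → advance -1; mR−mL=9513/9089 → turn +1·90°
n=1: pose=(3,9,E); sL=45/226, sR=9/32; mL=-1737/3616, mR=45/452; mL+mR=-1377/3616 → advance -1; mR−mL=2097/3616 → turn +1·90°
n=2: pose=(2,9,N); sL=90/277, sR=90/421; mL=-62820/116617, mR=45/277; mL+mR=-43875/116617 → advance -1; mR−mL=81765/116617 → turn +1·90°
n=3: pose=(2,8,W); sL=9/13, sR=9/25; mL=-342/325, mR=9/26; mL+mR=-459/650 → advance -1; mR−mL=909/650 → turn +1·90°
n=4: pose=(3,8,S); sL=18/61, sR=90/149; mL=-8172/9089, mR=9/61; mL+mR=-6831/9089 → advance -1; mR−mL=9513/9089 → turn +1·90°
n=5: pose=(3,9,E); sL=45/226, sR=9/32; mL=-1737/3616, mR=45/452; mL+mR=-1377/3616 → advance -1; mR−mL=2097/3616 → turn +1·90°
n=6: pose=(2,9,N); sL=90/277, sR=90/421; mL=-62820/116617, mR=45/277; mL+mR=-43875/116617 → advance -1; mR−mL=81765/116617 → turn +1·90°
n=7: pose=(2,8,W); sL=9/13, sR=9/25; mL=-342/325, mR=9/26; mL+mR=-459/650 → advance -1; mR−mL=909/650 → turn +1·90°

0 18/61 90/149 -8172/9089 9/61 3 8 S
1 45/226 9/32 -1737/3616 45/452 3 9 E
2 90/277 90/421 -62820/116617 45/277 2 9 N
3 9/13 9/25 -342/325 9/26 2 8 W
4 18/61 90/149 -8172/9089 9/61 3 8 S
5 45/226 9/32 -1737/3616 45/452 3 9 E
6 90/277 90/421 -62820/116617 45/277 2 9 N
7 9/13 9/25 -342/325 9/26 2 8 W
final 3 8 S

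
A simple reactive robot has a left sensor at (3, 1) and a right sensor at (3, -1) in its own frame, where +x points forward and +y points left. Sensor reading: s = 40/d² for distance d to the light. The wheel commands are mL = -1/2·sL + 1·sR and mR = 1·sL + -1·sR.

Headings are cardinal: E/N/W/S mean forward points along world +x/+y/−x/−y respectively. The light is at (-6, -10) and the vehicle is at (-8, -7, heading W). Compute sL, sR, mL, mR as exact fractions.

left sensor world pos  = (-11, -8); dL² = 29
right sensor world pos = (-11, -6); dR² = 41
sL = 40/29 = 40/29
sR = 40/41 = 40/41
mL = -1/2·sL + 1·sR = 340/1189
mR = 1·sL + -1·sR = 480/1189

40/29 40/41 340/1189 480/1189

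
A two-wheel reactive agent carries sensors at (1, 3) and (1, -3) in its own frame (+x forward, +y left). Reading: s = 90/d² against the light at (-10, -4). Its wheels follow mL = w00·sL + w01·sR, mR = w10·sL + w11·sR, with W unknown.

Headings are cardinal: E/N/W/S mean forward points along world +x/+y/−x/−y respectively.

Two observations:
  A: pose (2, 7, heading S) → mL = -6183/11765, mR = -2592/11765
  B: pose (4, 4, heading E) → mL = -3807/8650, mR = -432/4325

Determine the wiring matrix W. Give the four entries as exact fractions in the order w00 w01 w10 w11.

obs A: pose=(2,7,S) → sL=18/65, sR=90/181, mL=-6183/11765, mR=-2592/11765
obs B: pose=(4,4,E) → sL=45/173, sR=9/25, mL=-3807/8650, mR=-432/4325
sensor matrix S = [[18/65, 90/181], [45/173, 9/25]]; det S = -1508544/50883625
solve [mL_A; mL_B] = S·[w00; w01] and [mR_A; mR_B] = S·[w10; w11]:
  w00 = -1, w01 = -1/2, w10 = 1, w11 = -1

-1 -1/2 1 -1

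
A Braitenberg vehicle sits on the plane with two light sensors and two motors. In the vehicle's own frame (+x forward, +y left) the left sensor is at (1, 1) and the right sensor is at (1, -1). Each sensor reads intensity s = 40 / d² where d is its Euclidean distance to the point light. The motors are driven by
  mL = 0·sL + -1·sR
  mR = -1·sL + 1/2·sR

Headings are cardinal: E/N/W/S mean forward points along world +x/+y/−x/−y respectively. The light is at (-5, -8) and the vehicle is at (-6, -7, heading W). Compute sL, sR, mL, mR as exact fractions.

10 5 -5 -15/2

left sensor world pos  = (-7, -8); dL² = 4
right sensor world pos = (-7, -6); dR² = 8
sL = 40/4 = 10
sR = 40/8 = 5
mL = 0·sL + -1·sR = -5
mR = -1·sL + 1/2·sR = -15/2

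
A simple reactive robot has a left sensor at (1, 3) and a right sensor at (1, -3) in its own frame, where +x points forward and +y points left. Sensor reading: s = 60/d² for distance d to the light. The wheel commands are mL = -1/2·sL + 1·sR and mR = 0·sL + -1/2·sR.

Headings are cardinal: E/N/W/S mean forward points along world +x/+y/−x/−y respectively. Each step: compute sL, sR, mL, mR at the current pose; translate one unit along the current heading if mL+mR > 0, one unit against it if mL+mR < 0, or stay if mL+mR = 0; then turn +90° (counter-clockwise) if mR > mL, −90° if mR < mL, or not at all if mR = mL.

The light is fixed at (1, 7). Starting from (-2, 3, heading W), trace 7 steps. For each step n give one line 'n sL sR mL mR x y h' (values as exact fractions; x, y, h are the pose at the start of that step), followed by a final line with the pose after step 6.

0 12/13 60/17 678/221 -30/17 -2 3 W
1 30/29 6 159/29 -3 -3 3 N
2 20/3 4/3 -2 -2/3 -3 4 E
3 15/17 15/2 120/17 -15/4 -4 4 N
4 60/17 60/41 -210/697 -30/41 -4 5 E
5 10/3 2/3 -1 -1/3 -5 5 S
6 60/29 60/41 510/1189 -30/41 -5 6 E
final -6 6 S

n=0: pose=(-2,3,W); sL=12/13, sR=60/17; mL=678/221, mR=-30/17; mL+mR=288/221 → advance +1; mR−mL=-1068/221 → turn -1·90°
n=1: pose=(-3,3,N); sL=30/29, sR=6; mL=159/29, mR=-3; mL+mR=72/29 → advance +1; mR−mL=-246/29 → turn -1·90°
n=2: pose=(-3,4,E); sL=20/3, sR=4/3; mL=-2, mR=-2/3; mL+mR=-8/3 → advance -1; mR−mL=4/3 → turn +1·90°
n=3: pose=(-4,4,N); sL=15/17, sR=15/2; mL=120/17, mR=-15/4; mL+mR=225/68 → advance +1; mR−mL=-735/68 → turn -1·90°
n=4: pose=(-4,5,E); sL=60/17, sR=60/41; mL=-210/697, mR=-30/41; mL+mR=-720/697 → advance -1; mR−mL=-300/697 → turn -1·90°
n=5: pose=(-5,5,S); sL=10/3, sR=2/3; mL=-1, mR=-1/3; mL+mR=-4/3 → advance -1; mR−mL=2/3 → turn +1·90°
n=6: pose=(-5,6,E); sL=60/29, sR=60/41; mL=510/1189, mR=-30/41; mL+mR=-360/1189 → advance -1; mR−mL=-1380/1189 → turn -1·90°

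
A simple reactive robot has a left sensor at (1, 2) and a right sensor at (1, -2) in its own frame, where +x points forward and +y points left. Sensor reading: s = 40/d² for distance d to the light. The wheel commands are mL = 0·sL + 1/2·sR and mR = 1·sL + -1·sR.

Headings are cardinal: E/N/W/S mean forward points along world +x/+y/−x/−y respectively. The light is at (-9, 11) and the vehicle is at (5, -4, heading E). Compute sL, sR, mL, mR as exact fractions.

left sensor world pos  = (6, -2); dL² = 394
right sensor world pos = (6, -6); dR² = 514
sL = 40/394 = 20/197
sR = 40/514 = 20/257
mL = 0·sL + 1/2·sR = 10/257
mR = 1·sL + -1·sR = 1200/50629

20/197 20/257 10/257 1200/50629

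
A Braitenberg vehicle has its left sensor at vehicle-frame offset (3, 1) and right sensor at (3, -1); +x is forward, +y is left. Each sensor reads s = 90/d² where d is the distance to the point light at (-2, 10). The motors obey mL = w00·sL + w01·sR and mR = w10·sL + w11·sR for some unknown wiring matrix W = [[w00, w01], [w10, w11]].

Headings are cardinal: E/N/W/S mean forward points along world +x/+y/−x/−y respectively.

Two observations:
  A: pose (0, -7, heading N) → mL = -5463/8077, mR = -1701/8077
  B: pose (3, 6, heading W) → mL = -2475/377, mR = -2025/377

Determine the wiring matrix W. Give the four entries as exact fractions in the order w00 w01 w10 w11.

-1 -1/2 1/2 -1

obs A: pose=(0,-7,N) → sL=90/197, sR=18/41, mL=-5463/8077, mR=-1701/8077
obs B: pose=(3,6,W) → sL=90/29, sR=90/13, mL=-2475/377, mR=-2025/377
sensor matrix S = [[90/197, 18/41], [90/29, 90/13]]; det S = 5482080/3045029
solve [mL_A; mL_B] = S·[w00; w01] and [mR_A; mR_B] = S·[w10; w11]:
  w00 = -1, w01 = -1/2, w10 = 1/2, w11 = -1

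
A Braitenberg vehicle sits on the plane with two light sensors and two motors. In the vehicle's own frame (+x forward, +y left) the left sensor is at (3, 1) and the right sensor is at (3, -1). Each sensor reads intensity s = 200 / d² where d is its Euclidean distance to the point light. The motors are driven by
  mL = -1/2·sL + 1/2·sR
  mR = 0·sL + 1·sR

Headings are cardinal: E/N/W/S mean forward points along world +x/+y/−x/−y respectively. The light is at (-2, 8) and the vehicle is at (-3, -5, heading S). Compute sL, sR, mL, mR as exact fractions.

left sensor world pos  = (-2, -8); dL² = 256
right sensor world pos = (-4, -8); dR² = 260
sL = 200/256 = 25/32
sR = 200/260 = 10/13
mL = -1/2·sL + 1/2·sR = -5/832
mR = 0·sL + 1·sR = 10/13

25/32 10/13 -5/832 10/13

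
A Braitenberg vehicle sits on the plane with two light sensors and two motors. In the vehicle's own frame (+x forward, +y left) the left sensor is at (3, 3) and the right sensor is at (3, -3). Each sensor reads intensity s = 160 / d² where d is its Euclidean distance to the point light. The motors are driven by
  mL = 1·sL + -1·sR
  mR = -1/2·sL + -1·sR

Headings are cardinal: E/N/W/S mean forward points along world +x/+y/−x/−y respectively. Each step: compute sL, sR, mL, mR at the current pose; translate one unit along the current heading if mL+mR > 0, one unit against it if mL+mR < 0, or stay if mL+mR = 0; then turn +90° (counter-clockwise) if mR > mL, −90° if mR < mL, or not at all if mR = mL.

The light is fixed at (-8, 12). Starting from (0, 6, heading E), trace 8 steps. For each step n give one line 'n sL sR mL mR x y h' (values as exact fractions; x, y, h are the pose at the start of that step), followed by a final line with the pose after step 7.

n=0: pose=(0,6,E); sL=16/13, sR=80/101; mL=576/1313, mR=-1848/1313; mL+mR=-1272/1313 → advance -1; mR−mL=-24/13 → turn -1·90°
n=1: pose=(-1,6,S); sL=160/181, sR=160/97; mL=-13440/17557, mR=-36720/17557; mL+mR=-50160/17557 → advance -1; mR−mL=-240/181 → turn -1·90°
n=2: pose=(-1,7,W); sL=2, sR=8; mL=-6, mR=-9; mL+mR=-15 → advance -1; mR−mL=-3 → turn -1·90°
n=3: pose=(0,7,N); sL=160/29, sR=32/25; mL=3072/725, mR=-2928/725; mL+mR=144/725 → advance +1; mR−mL=-240/29 → turn -1·90°
n=4: pose=(0,8,E); sL=80/61, sR=16/17; mL=384/1037, mR=-1656/1037; mL+mR=-1272/1037 → advance -1; mR−mL=-120/61 → turn -1·90°
n=5: pose=(-1,8,S); sL=160/149, sR=32/13; mL=-2688/1937, mR=-5808/1937; mL+mR=-8496/1937 → advance -1; mR−mL=-240/149 → turn -1·90°
n=6: pose=(-1,9,W); sL=40/13, sR=10; mL=-90/13, mR=-150/13; mL+mR=-240/13 → advance -1; mR−mL=-60/13 → turn -1·90°
n=7: pose=(0,9,N); sL=32/5, sR=160/121; mL=3072/605, mR=-2736/605; mL+mR=336/605 → advance +1; mR−mL=-48/5 → turn -1·90°

0 16/13 80/101 576/1313 -1848/1313 0 6 E
1 160/181 160/97 -13440/17557 -36720/17557 -1 6 S
2 2 8 -6 -9 -1 7 W
3 160/29 32/25 3072/725 -2928/725 0 7 N
4 80/61 16/17 384/1037 -1656/1037 0 8 E
5 160/149 32/13 -2688/1937 -5808/1937 -1 8 S
6 40/13 10 -90/13 -150/13 -1 9 W
7 32/5 160/121 3072/605 -2736/605 0 9 N
final 0 10 E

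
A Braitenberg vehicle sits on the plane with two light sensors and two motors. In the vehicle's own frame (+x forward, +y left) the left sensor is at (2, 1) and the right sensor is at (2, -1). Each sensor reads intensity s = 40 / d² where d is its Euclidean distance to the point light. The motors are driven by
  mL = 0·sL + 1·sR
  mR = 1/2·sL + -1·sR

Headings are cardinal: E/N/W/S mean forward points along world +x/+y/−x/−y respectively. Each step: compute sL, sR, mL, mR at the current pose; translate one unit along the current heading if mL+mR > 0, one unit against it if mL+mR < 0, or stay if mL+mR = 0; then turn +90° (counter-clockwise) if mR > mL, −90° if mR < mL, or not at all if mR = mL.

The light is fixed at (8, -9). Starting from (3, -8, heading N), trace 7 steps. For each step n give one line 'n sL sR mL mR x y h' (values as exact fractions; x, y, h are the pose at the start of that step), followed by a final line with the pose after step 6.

n=0: pose=(3,-8,N); sL=8/9, sR=8/5; mL=8/5, mR=-52/45; mL+mR=4/9 → advance +1; mR−mL=-124/45 → turn -1·90°
n=1: pose=(3,-7,E); sL=20/9, sR=4; mL=4, mR=-26/9; mL+mR=10/9 → advance +1; mR−mL=-62/9 → turn -1·90°
n=2: pose=(4,-7,S); sL=40/9, sR=8/5; mL=8/5, mR=28/45; mL+mR=20/9 → advance +1; mR−mL=-44/45 → turn -1·90°
n=3: pose=(4,-8,W); sL=10/9, sR=1; mL=1, mR=-4/9; mL+mR=5/9 → advance +1; mR−mL=-13/9 → turn -1·90°
n=4: pose=(3,-8,N); sL=8/9, sR=8/5; mL=8/5, mR=-52/45; mL+mR=4/9 → advance +1; mR−mL=-124/45 → turn -1·90°
n=5: pose=(3,-7,E); sL=20/9, sR=4; mL=4, mR=-26/9; mL+mR=10/9 → advance +1; mR−mL=-62/9 → turn -1·90°
n=6: pose=(4,-7,S); sL=40/9, sR=8/5; mL=8/5, mR=28/45; mL+mR=20/9 → advance +1; mR−mL=-44/45 → turn -1·90°

0 8/9 8/5 8/5 -52/45 3 -8 N
1 20/9 4 4 -26/9 3 -7 E
2 40/9 8/5 8/5 28/45 4 -7 S
3 10/9 1 1 -4/9 4 -8 W
4 8/9 8/5 8/5 -52/45 3 -8 N
5 20/9 4 4 -26/9 3 -7 E
6 40/9 8/5 8/5 28/45 4 -7 S
final 4 -8 W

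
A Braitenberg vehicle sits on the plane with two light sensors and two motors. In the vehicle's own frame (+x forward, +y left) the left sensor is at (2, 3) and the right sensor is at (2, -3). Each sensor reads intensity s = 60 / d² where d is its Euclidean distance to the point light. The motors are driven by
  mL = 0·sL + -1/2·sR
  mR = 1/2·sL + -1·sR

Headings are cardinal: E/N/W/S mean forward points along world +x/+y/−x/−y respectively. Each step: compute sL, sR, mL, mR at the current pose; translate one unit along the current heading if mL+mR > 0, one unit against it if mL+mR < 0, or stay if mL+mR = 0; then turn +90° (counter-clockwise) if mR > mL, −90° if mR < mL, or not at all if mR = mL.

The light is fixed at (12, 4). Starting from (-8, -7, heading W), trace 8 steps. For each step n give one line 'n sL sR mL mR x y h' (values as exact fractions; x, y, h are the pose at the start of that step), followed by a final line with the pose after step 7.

0 3/34 15/137 -15/274 -609/9316 -8 -7 W
1 12/113 60/337 -30/337 -4758/38081 -7 -7 N
2 6/37 30/257 -15/257 -339/9509 -7 -8 E
3 60/629 60/389 -30/389 -26070/244681 -8 -8 N
4 15/106 3/29 -3/58 -201/6148 -8 -9 E
5 60/697 12/89 -6/89 -5694/62033 -9 -9 N
6 30/241 6/65 -3/65 -471/15665 -9 -10 E
7 60/769 12/101 -6/101 -6198/77669 -10 -10 N
final -10 -11 E

n=0: pose=(-8,-7,W); sL=3/34, sR=15/137; mL=-15/274, mR=-609/9316; mL+mR=-1119/9316 → advance -1; mR−mL=-99/9316 → turn -1·90°
n=1: pose=(-7,-7,N); sL=12/113, sR=60/337; mL=-30/337, mR=-4758/38081; mL+mR=-8148/38081 → advance -1; mR−mL=-1368/38081 → turn -1·90°
n=2: pose=(-7,-8,E); sL=6/37, sR=30/257; mL=-15/257, mR=-339/9509; mL+mR=-894/9509 → advance -1; mR−mL=216/9509 → turn +1·90°
n=3: pose=(-8,-8,N); sL=60/629, sR=60/389; mL=-30/389, mR=-26070/244681; mL+mR=-44940/244681 → advance -1; mR−mL=-7200/244681 → turn -1·90°
n=4: pose=(-8,-9,E); sL=15/106, sR=3/29; mL=-3/58, mR=-201/6148; mL+mR=-519/6148 → advance -1; mR−mL=117/6148 → turn +1·90°
n=5: pose=(-9,-9,N); sL=60/697, sR=12/89; mL=-6/89, mR=-5694/62033; mL+mR=-9876/62033 → advance -1; mR−mL=-1512/62033 → turn -1·90°
n=6: pose=(-9,-10,E); sL=30/241, sR=6/65; mL=-3/65, mR=-471/15665; mL+mR=-1194/15665 → advance -1; mR−mL=252/15665 → turn +1·90°
n=7: pose=(-10,-10,N); sL=60/769, sR=12/101; mL=-6/101, mR=-6198/77669; mL+mR=-10812/77669 → advance -1; mR−mL=-1584/77669 → turn -1·90°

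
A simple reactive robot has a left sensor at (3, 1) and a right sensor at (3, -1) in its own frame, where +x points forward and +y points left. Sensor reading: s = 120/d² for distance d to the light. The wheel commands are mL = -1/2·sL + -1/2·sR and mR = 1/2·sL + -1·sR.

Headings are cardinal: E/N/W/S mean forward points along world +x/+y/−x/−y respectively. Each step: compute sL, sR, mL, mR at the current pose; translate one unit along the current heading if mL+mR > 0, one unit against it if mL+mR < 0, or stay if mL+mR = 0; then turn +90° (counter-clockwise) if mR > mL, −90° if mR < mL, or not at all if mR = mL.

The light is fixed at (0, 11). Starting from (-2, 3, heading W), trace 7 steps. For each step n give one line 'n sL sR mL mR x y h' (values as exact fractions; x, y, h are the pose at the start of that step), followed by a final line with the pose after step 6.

n=0: pose=(-2,3,W); sL=60/53, sR=60/37; mL=-2700/1961, mR=-2070/1961; mL+mR=-90/37 → advance -1; mR−mL=630/1961 → turn +1·90°
n=1: pose=(-1,3,S); sL=120/121, sR=24/25; mL=-2952/3025, mR=-1404/3025; mL+mR=-36/25 → advance -1; mR−mL=1548/3025 → turn +1·90°
n=2: pose=(-1,4,E); sL=3, sR=30/17; mL=-81/34, mR=-9/34; mL+mR=-45/17 → advance -1; mR−mL=36/17 → turn +1·90°
n=3: pose=(-2,4,N); sL=24/5, sR=120/17; mL=-504/85, mR=-396/85; mL+mR=-180/17 → advance -1; mR−mL=108/85 → turn +1·90°
n=4: pose=(-2,3,W); sL=60/53, sR=60/37; mL=-2700/1961, mR=-2070/1961; mL+mR=-90/37 → advance -1; mR−mL=630/1961 → turn +1·90°
n=5: pose=(-1,3,S); sL=120/121, sR=24/25; mL=-2952/3025, mR=-1404/3025; mL+mR=-36/25 → advance -1; mR−mL=1548/3025 → turn +1·90°
n=6: pose=(-1,4,E); sL=3, sR=30/17; mL=-81/34, mR=-9/34; mL+mR=-45/17 → advance -1; mR−mL=36/17 → turn +1·90°

0 60/53 60/37 -2700/1961 -2070/1961 -2 3 W
1 120/121 24/25 -2952/3025 -1404/3025 -1 3 S
2 3 30/17 -81/34 -9/34 -1 4 E
3 24/5 120/17 -504/85 -396/85 -2 4 N
4 60/53 60/37 -2700/1961 -2070/1961 -2 3 W
5 120/121 24/25 -2952/3025 -1404/3025 -1 3 S
6 3 30/17 -81/34 -9/34 -1 4 E
final -2 4 N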